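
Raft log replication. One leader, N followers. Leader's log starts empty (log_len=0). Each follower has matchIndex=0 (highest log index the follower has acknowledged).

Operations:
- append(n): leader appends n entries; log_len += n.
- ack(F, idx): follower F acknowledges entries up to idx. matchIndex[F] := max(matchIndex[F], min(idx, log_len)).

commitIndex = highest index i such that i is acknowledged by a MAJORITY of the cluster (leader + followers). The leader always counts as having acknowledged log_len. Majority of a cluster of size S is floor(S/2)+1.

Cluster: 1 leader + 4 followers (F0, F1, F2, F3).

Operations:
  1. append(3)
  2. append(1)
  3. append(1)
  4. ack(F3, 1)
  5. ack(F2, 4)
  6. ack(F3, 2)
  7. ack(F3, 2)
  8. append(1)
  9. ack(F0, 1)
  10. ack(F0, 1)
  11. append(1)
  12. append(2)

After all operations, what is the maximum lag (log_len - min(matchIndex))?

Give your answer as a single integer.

Answer: 9

Derivation:
Op 1: append 3 -> log_len=3
Op 2: append 1 -> log_len=4
Op 3: append 1 -> log_len=5
Op 4: F3 acks idx 1 -> match: F0=0 F1=0 F2=0 F3=1; commitIndex=0
Op 5: F2 acks idx 4 -> match: F0=0 F1=0 F2=4 F3=1; commitIndex=1
Op 6: F3 acks idx 2 -> match: F0=0 F1=0 F2=4 F3=2; commitIndex=2
Op 7: F3 acks idx 2 -> match: F0=0 F1=0 F2=4 F3=2; commitIndex=2
Op 8: append 1 -> log_len=6
Op 9: F0 acks idx 1 -> match: F0=1 F1=0 F2=4 F3=2; commitIndex=2
Op 10: F0 acks idx 1 -> match: F0=1 F1=0 F2=4 F3=2; commitIndex=2
Op 11: append 1 -> log_len=7
Op 12: append 2 -> log_len=9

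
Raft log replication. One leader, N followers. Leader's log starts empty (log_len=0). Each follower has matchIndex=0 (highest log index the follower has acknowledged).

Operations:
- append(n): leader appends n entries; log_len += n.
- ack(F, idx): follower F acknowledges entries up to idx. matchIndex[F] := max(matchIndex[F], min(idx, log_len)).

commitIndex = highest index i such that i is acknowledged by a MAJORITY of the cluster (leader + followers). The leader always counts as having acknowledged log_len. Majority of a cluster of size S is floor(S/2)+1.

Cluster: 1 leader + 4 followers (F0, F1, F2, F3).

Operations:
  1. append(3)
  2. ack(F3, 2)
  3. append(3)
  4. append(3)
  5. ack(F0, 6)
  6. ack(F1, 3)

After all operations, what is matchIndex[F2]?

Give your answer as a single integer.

Answer: 0

Derivation:
Op 1: append 3 -> log_len=3
Op 2: F3 acks idx 2 -> match: F0=0 F1=0 F2=0 F3=2; commitIndex=0
Op 3: append 3 -> log_len=6
Op 4: append 3 -> log_len=9
Op 5: F0 acks idx 6 -> match: F0=6 F1=0 F2=0 F3=2; commitIndex=2
Op 6: F1 acks idx 3 -> match: F0=6 F1=3 F2=0 F3=2; commitIndex=3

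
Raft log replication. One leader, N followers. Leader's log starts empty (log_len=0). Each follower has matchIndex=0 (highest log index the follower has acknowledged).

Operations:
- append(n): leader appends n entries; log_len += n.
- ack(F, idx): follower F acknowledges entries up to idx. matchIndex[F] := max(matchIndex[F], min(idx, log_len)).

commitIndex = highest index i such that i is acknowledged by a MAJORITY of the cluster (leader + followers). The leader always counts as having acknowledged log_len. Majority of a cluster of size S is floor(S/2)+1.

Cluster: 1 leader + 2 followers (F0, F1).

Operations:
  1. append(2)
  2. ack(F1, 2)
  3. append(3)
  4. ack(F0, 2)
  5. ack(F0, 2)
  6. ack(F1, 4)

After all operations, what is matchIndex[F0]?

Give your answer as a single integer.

Op 1: append 2 -> log_len=2
Op 2: F1 acks idx 2 -> match: F0=0 F1=2; commitIndex=2
Op 3: append 3 -> log_len=5
Op 4: F0 acks idx 2 -> match: F0=2 F1=2; commitIndex=2
Op 5: F0 acks idx 2 -> match: F0=2 F1=2; commitIndex=2
Op 6: F1 acks idx 4 -> match: F0=2 F1=4; commitIndex=4

Answer: 2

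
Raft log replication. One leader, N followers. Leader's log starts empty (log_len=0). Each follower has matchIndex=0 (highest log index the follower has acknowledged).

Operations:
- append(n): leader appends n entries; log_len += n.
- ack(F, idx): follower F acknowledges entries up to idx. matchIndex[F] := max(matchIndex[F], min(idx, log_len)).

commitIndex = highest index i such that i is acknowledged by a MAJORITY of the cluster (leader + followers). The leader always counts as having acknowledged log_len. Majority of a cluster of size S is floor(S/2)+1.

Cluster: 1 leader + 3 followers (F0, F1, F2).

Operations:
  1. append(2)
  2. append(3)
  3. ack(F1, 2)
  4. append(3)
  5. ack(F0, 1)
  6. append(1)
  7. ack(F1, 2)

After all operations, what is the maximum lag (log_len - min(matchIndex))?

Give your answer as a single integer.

Answer: 9

Derivation:
Op 1: append 2 -> log_len=2
Op 2: append 3 -> log_len=5
Op 3: F1 acks idx 2 -> match: F0=0 F1=2 F2=0; commitIndex=0
Op 4: append 3 -> log_len=8
Op 5: F0 acks idx 1 -> match: F0=1 F1=2 F2=0; commitIndex=1
Op 6: append 1 -> log_len=9
Op 7: F1 acks idx 2 -> match: F0=1 F1=2 F2=0; commitIndex=1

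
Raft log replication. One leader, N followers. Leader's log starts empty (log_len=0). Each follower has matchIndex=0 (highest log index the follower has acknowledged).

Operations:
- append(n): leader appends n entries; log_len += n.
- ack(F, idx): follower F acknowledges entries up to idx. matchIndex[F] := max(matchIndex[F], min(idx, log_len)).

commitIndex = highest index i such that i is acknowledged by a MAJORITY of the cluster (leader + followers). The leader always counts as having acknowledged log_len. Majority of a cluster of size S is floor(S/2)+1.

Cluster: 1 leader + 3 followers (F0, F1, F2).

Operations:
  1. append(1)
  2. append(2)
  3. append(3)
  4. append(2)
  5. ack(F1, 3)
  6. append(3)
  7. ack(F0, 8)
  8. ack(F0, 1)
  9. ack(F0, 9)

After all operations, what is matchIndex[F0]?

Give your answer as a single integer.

Op 1: append 1 -> log_len=1
Op 2: append 2 -> log_len=3
Op 3: append 3 -> log_len=6
Op 4: append 2 -> log_len=8
Op 5: F1 acks idx 3 -> match: F0=0 F1=3 F2=0; commitIndex=0
Op 6: append 3 -> log_len=11
Op 7: F0 acks idx 8 -> match: F0=8 F1=3 F2=0; commitIndex=3
Op 8: F0 acks idx 1 -> match: F0=8 F1=3 F2=0; commitIndex=3
Op 9: F0 acks idx 9 -> match: F0=9 F1=3 F2=0; commitIndex=3

Answer: 9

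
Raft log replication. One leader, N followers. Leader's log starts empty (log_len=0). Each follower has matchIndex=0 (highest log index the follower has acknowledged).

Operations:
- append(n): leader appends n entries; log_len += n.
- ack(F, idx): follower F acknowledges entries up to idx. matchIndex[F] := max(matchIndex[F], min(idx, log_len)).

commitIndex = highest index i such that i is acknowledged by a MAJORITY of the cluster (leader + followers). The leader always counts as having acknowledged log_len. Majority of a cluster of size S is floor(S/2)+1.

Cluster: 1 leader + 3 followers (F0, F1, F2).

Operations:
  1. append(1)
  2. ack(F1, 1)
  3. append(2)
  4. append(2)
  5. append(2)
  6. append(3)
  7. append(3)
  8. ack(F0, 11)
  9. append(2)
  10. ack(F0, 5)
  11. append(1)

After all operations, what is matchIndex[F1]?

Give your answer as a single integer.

Answer: 1

Derivation:
Op 1: append 1 -> log_len=1
Op 2: F1 acks idx 1 -> match: F0=0 F1=1 F2=0; commitIndex=0
Op 3: append 2 -> log_len=3
Op 4: append 2 -> log_len=5
Op 5: append 2 -> log_len=7
Op 6: append 3 -> log_len=10
Op 7: append 3 -> log_len=13
Op 8: F0 acks idx 11 -> match: F0=11 F1=1 F2=0; commitIndex=1
Op 9: append 2 -> log_len=15
Op 10: F0 acks idx 5 -> match: F0=11 F1=1 F2=0; commitIndex=1
Op 11: append 1 -> log_len=16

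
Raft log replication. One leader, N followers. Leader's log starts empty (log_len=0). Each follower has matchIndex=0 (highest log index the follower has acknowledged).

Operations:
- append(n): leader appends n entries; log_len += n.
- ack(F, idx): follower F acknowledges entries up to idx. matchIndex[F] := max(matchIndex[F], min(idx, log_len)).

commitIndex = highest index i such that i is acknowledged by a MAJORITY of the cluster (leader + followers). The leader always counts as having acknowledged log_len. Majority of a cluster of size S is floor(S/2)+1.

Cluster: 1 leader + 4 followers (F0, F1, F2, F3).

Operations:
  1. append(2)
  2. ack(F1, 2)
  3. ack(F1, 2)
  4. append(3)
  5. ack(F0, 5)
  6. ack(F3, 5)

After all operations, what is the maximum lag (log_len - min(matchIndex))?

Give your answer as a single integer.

Op 1: append 2 -> log_len=2
Op 2: F1 acks idx 2 -> match: F0=0 F1=2 F2=0 F3=0; commitIndex=0
Op 3: F1 acks idx 2 -> match: F0=0 F1=2 F2=0 F3=0; commitIndex=0
Op 4: append 3 -> log_len=5
Op 5: F0 acks idx 5 -> match: F0=5 F1=2 F2=0 F3=0; commitIndex=2
Op 6: F3 acks idx 5 -> match: F0=5 F1=2 F2=0 F3=5; commitIndex=5

Answer: 5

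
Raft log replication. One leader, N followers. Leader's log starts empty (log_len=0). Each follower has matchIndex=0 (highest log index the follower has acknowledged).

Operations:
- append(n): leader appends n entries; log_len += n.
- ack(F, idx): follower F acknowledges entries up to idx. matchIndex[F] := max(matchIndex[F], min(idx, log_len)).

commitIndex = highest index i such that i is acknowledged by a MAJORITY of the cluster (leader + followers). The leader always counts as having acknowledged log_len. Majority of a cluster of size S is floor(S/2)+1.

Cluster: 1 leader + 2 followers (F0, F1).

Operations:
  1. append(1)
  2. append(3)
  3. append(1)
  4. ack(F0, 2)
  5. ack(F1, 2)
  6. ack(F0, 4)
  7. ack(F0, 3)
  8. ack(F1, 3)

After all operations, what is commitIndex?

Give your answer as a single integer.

Op 1: append 1 -> log_len=1
Op 2: append 3 -> log_len=4
Op 3: append 1 -> log_len=5
Op 4: F0 acks idx 2 -> match: F0=2 F1=0; commitIndex=2
Op 5: F1 acks idx 2 -> match: F0=2 F1=2; commitIndex=2
Op 6: F0 acks idx 4 -> match: F0=4 F1=2; commitIndex=4
Op 7: F0 acks idx 3 -> match: F0=4 F1=2; commitIndex=4
Op 8: F1 acks idx 3 -> match: F0=4 F1=3; commitIndex=4

Answer: 4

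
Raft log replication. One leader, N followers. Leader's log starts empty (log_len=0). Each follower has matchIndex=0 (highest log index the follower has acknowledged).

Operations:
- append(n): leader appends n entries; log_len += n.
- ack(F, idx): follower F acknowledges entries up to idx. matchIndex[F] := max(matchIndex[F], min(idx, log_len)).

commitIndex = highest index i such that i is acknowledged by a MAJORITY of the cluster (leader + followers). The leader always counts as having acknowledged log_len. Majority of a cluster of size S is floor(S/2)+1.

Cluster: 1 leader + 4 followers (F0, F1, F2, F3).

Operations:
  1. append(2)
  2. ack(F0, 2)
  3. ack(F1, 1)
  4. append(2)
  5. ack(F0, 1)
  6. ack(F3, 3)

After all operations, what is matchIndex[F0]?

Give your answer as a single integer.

Answer: 2

Derivation:
Op 1: append 2 -> log_len=2
Op 2: F0 acks idx 2 -> match: F0=2 F1=0 F2=0 F3=0; commitIndex=0
Op 3: F1 acks idx 1 -> match: F0=2 F1=1 F2=0 F3=0; commitIndex=1
Op 4: append 2 -> log_len=4
Op 5: F0 acks idx 1 -> match: F0=2 F1=1 F2=0 F3=0; commitIndex=1
Op 6: F3 acks idx 3 -> match: F0=2 F1=1 F2=0 F3=3; commitIndex=2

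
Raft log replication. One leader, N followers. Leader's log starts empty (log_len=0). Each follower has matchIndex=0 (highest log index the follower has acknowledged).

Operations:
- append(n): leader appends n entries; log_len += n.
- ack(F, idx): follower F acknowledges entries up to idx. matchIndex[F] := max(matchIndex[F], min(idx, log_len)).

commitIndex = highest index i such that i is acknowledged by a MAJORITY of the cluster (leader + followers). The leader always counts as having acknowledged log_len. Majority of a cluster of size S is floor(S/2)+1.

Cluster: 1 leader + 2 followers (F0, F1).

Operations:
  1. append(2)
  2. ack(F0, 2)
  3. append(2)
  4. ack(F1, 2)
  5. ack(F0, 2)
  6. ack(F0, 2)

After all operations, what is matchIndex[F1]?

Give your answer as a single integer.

Op 1: append 2 -> log_len=2
Op 2: F0 acks idx 2 -> match: F0=2 F1=0; commitIndex=2
Op 3: append 2 -> log_len=4
Op 4: F1 acks idx 2 -> match: F0=2 F1=2; commitIndex=2
Op 5: F0 acks idx 2 -> match: F0=2 F1=2; commitIndex=2
Op 6: F0 acks idx 2 -> match: F0=2 F1=2; commitIndex=2

Answer: 2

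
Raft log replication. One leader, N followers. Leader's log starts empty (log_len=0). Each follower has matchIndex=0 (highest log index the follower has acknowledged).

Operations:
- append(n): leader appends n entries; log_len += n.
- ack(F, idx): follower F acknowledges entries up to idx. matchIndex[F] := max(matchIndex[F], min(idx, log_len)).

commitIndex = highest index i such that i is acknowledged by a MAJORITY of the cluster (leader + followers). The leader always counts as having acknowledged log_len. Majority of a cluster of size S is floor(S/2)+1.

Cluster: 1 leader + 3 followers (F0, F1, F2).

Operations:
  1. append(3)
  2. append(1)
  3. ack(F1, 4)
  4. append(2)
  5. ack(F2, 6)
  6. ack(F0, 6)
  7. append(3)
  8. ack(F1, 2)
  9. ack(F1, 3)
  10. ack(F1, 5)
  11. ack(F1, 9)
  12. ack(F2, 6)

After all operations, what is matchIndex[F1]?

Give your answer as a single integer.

Op 1: append 3 -> log_len=3
Op 2: append 1 -> log_len=4
Op 3: F1 acks idx 4 -> match: F0=0 F1=4 F2=0; commitIndex=0
Op 4: append 2 -> log_len=6
Op 5: F2 acks idx 6 -> match: F0=0 F1=4 F2=6; commitIndex=4
Op 6: F0 acks idx 6 -> match: F0=6 F1=4 F2=6; commitIndex=6
Op 7: append 3 -> log_len=9
Op 8: F1 acks idx 2 -> match: F0=6 F1=4 F2=6; commitIndex=6
Op 9: F1 acks idx 3 -> match: F0=6 F1=4 F2=6; commitIndex=6
Op 10: F1 acks idx 5 -> match: F0=6 F1=5 F2=6; commitIndex=6
Op 11: F1 acks idx 9 -> match: F0=6 F1=9 F2=6; commitIndex=6
Op 12: F2 acks idx 6 -> match: F0=6 F1=9 F2=6; commitIndex=6

Answer: 9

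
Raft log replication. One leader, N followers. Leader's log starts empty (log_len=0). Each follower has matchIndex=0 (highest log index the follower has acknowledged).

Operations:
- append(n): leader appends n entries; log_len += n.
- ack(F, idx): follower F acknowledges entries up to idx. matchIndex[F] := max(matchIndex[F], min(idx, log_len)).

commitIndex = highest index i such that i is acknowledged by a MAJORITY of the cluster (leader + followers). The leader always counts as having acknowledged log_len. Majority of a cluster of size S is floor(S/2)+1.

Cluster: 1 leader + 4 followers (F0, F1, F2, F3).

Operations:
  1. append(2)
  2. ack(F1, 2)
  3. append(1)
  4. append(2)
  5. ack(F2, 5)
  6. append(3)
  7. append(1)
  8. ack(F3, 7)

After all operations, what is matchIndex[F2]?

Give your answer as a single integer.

Answer: 5

Derivation:
Op 1: append 2 -> log_len=2
Op 2: F1 acks idx 2 -> match: F0=0 F1=2 F2=0 F3=0; commitIndex=0
Op 3: append 1 -> log_len=3
Op 4: append 2 -> log_len=5
Op 5: F2 acks idx 5 -> match: F0=0 F1=2 F2=5 F3=0; commitIndex=2
Op 6: append 3 -> log_len=8
Op 7: append 1 -> log_len=9
Op 8: F3 acks idx 7 -> match: F0=0 F1=2 F2=5 F3=7; commitIndex=5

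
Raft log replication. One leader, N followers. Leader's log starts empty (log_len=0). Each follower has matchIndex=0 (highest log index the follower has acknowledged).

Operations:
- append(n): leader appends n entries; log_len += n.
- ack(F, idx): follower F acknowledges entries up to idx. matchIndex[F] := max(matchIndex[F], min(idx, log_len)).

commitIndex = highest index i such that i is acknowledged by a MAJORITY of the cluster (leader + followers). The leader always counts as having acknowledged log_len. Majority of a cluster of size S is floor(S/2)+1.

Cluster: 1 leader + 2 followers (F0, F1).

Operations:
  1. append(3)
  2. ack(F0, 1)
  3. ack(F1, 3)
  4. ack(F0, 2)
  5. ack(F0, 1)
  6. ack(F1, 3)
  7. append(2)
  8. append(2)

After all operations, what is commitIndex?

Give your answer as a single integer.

Answer: 3

Derivation:
Op 1: append 3 -> log_len=3
Op 2: F0 acks idx 1 -> match: F0=1 F1=0; commitIndex=1
Op 3: F1 acks idx 3 -> match: F0=1 F1=3; commitIndex=3
Op 4: F0 acks idx 2 -> match: F0=2 F1=3; commitIndex=3
Op 5: F0 acks idx 1 -> match: F0=2 F1=3; commitIndex=3
Op 6: F1 acks idx 3 -> match: F0=2 F1=3; commitIndex=3
Op 7: append 2 -> log_len=5
Op 8: append 2 -> log_len=7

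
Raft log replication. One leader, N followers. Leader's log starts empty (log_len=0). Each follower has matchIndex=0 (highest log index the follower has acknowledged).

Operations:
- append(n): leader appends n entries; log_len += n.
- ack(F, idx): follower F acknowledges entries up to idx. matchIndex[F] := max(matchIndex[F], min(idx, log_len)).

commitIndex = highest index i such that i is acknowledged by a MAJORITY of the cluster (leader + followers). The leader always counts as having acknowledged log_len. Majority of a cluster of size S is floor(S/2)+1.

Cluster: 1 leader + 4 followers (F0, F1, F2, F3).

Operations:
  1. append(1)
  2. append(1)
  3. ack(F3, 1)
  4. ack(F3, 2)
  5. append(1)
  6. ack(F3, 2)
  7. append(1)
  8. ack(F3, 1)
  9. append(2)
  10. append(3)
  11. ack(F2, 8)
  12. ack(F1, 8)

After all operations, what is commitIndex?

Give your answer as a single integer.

Op 1: append 1 -> log_len=1
Op 2: append 1 -> log_len=2
Op 3: F3 acks idx 1 -> match: F0=0 F1=0 F2=0 F3=1; commitIndex=0
Op 4: F3 acks idx 2 -> match: F0=0 F1=0 F2=0 F3=2; commitIndex=0
Op 5: append 1 -> log_len=3
Op 6: F3 acks idx 2 -> match: F0=0 F1=0 F2=0 F3=2; commitIndex=0
Op 7: append 1 -> log_len=4
Op 8: F3 acks idx 1 -> match: F0=0 F1=0 F2=0 F3=2; commitIndex=0
Op 9: append 2 -> log_len=6
Op 10: append 3 -> log_len=9
Op 11: F2 acks idx 8 -> match: F0=0 F1=0 F2=8 F3=2; commitIndex=2
Op 12: F1 acks idx 8 -> match: F0=0 F1=8 F2=8 F3=2; commitIndex=8

Answer: 8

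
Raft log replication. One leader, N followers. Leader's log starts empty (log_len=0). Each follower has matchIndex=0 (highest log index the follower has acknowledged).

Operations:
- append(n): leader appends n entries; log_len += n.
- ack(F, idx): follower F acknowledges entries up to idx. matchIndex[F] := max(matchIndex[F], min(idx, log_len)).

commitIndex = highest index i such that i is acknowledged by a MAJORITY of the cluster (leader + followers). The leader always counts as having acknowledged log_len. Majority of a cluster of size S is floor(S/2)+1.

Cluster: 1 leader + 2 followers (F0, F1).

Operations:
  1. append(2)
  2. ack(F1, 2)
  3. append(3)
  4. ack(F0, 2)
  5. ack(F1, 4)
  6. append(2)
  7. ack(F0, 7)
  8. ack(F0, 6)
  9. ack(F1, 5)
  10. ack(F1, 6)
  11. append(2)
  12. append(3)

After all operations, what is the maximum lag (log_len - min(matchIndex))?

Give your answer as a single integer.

Op 1: append 2 -> log_len=2
Op 2: F1 acks idx 2 -> match: F0=0 F1=2; commitIndex=2
Op 3: append 3 -> log_len=5
Op 4: F0 acks idx 2 -> match: F0=2 F1=2; commitIndex=2
Op 5: F1 acks idx 4 -> match: F0=2 F1=4; commitIndex=4
Op 6: append 2 -> log_len=7
Op 7: F0 acks idx 7 -> match: F0=7 F1=4; commitIndex=7
Op 8: F0 acks idx 6 -> match: F0=7 F1=4; commitIndex=7
Op 9: F1 acks idx 5 -> match: F0=7 F1=5; commitIndex=7
Op 10: F1 acks idx 6 -> match: F0=7 F1=6; commitIndex=7
Op 11: append 2 -> log_len=9
Op 12: append 3 -> log_len=12

Answer: 6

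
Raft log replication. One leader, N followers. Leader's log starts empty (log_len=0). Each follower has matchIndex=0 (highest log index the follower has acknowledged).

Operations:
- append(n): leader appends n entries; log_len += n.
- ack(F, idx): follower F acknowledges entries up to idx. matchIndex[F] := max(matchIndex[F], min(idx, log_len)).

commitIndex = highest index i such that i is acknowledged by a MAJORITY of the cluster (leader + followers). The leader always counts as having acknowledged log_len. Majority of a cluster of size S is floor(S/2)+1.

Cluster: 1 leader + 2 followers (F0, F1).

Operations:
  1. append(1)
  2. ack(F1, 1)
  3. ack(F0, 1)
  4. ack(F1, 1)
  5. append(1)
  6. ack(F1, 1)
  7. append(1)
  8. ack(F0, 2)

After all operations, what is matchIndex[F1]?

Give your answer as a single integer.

Answer: 1

Derivation:
Op 1: append 1 -> log_len=1
Op 2: F1 acks idx 1 -> match: F0=0 F1=1; commitIndex=1
Op 3: F0 acks idx 1 -> match: F0=1 F1=1; commitIndex=1
Op 4: F1 acks idx 1 -> match: F0=1 F1=1; commitIndex=1
Op 5: append 1 -> log_len=2
Op 6: F1 acks idx 1 -> match: F0=1 F1=1; commitIndex=1
Op 7: append 1 -> log_len=3
Op 8: F0 acks idx 2 -> match: F0=2 F1=1; commitIndex=2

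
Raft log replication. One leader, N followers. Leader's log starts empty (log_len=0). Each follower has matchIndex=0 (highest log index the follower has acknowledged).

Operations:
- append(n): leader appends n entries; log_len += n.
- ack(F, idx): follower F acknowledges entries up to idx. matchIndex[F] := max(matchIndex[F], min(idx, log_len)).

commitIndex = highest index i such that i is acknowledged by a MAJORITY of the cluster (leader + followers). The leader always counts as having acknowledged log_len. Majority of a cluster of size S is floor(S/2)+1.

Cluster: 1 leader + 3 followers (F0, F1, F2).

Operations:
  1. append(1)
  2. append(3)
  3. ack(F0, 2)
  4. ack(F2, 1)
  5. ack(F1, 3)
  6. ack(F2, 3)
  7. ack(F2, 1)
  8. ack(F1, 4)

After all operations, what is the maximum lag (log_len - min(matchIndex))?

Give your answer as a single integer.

Answer: 2

Derivation:
Op 1: append 1 -> log_len=1
Op 2: append 3 -> log_len=4
Op 3: F0 acks idx 2 -> match: F0=2 F1=0 F2=0; commitIndex=0
Op 4: F2 acks idx 1 -> match: F0=2 F1=0 F2=1; commitIndex=1
Op 5: F1 acks idx 3 -> match: F0=2 F1=3 F2=1; commitIndex=2
Op 6: F2 acks idx 3 -> match: F0=2 F1=3 F2=3; commitIndex=3
Op 7: F2 acks idx 1 -> match: F0=2 F1=3 F2=3; commitIndex=3
Op 8: F1 acks idx 4 -> match: F0=2 F1=4 F2=3; commitIndex=3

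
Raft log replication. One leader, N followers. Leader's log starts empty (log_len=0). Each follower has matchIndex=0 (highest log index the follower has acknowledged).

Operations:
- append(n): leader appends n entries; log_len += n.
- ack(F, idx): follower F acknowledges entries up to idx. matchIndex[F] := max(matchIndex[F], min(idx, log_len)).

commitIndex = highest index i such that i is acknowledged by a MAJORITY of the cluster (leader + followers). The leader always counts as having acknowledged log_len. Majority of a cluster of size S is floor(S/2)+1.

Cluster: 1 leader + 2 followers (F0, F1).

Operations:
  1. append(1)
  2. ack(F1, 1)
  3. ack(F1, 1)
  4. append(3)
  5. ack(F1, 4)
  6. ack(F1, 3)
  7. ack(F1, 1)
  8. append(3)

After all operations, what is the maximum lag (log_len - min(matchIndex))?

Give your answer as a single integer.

Answer: 7

Derivation:
Op 1: append 1 -> log_len=1
Op 2: F1 acks idx 1 -> match: F0=0 F1=1; commitIndex=1
Op 3: F1 acks idx 1 -> match: F0=0 F1=1; commitIndex=1
Op 4: append 3 -> log_len=4
Op 5: F1 acks idx 4 -> match: F0=0 F1=4; commitIndex=4
Op 6: F1 acks idx 3 -> match: F0=0 F1=4; commitIndex=4
Op 7: F1 acks idx 1 -> match: F0=0 F1=4; commitIndex=4
Op 8: append 3 -> log_len=7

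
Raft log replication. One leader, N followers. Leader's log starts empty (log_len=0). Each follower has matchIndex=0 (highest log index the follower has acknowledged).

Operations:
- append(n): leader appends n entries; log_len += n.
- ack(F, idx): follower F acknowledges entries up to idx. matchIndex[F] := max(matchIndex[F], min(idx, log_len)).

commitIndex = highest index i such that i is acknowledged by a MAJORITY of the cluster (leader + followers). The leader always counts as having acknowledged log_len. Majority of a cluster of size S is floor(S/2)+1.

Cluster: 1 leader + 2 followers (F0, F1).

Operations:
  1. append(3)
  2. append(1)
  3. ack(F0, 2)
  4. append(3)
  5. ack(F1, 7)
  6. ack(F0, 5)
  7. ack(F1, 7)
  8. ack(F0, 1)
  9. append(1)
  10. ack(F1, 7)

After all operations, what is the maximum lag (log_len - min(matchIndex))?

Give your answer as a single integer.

Answer: 3

Derivation:
Op 1: append 3 -> log_len=3
Op 2: append 1 -> log_len=4
Op 3: F0 acks idx 2 -> match: F0=2 F1=0; commitIndex=2
Op 4: append 3 -> log_len=7
Op 5: F1 acks idx 7 -> match: F0=2 F1=7; commitIndex=7
Op 6: F0 acks idx 5 -> match: F0=5 F1=7; commitIndex=7
Op 7: F1 acks idx 7 -> match: F0=5 F1=7; commitIndex=7
Op 8: F0 acks idx 1 -> match: F0=5 F1=7; commitIndex=7
Op 9: append 1 -> log_len=8
Op 10: F1 acks idx 7 -> match: F0=5 F1=7; commitIndex=7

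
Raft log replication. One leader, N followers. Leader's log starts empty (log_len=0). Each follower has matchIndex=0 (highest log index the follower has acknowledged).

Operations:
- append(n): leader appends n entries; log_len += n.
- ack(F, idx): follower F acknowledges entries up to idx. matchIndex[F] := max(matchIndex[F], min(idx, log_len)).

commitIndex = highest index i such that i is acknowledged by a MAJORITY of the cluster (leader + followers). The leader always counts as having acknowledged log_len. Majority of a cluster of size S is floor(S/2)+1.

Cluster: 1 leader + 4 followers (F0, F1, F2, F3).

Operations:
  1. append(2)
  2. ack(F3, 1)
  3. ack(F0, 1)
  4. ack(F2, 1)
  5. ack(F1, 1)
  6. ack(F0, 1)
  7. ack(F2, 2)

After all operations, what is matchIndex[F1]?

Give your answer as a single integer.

Answer: 1

Derivation:
Op 1: append 2 -> log_len=2
Op 2: F3 acks idx 1 -> match: F0=0 F1=0 F2=0 F3=1; commitIndex=0
Op 3: F0 acks idx 1 -> match: F0=1 F1=0 F2=0 F3=1; commitIndex=1
Op 4: F2 acks idx 1 -> match: F0=1 F1=0 F2=1 F3=1; commitIndex=1
Op 5: F1 acks idx 1 -> match: F0=1 F1=1 F2=1 F3=1; commitIndex=1
Op 6: F0 acks idx 1 -> match: F0=1 F1=1 F2=1 F3=1; commitIndex=1
Op 7: F2 acks idx 2 -> match: F0=1 F1=1 F2=2 F3=1; commitIndex=1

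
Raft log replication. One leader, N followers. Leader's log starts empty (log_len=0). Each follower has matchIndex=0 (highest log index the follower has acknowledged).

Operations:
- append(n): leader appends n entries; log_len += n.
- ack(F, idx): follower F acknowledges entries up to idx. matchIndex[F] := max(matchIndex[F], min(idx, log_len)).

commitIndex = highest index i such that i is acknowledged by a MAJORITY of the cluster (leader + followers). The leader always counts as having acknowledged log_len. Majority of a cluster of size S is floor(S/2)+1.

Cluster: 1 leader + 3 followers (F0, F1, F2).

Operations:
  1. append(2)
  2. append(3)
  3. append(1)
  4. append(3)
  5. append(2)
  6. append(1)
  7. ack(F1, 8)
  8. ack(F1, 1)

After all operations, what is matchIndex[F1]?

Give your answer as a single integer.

Op 1: append 2 -> log_len=2
Op 2: append 3 -> log_len=5
Op 3: append 1 -> log_len=6
Op 4: append 3 -> log_len=9
Op 5: append 2 -> log_len=11
Op 6: append 1 -> log_len=12
Op 7: F1 acks idx 8 -> match: F0=0 F1=8 F2=0; commitIndex=0
Op 8: F1 acks idx 1 -> match: F0=0 F1=8 F2=0; commitIndex=0

Answer: 8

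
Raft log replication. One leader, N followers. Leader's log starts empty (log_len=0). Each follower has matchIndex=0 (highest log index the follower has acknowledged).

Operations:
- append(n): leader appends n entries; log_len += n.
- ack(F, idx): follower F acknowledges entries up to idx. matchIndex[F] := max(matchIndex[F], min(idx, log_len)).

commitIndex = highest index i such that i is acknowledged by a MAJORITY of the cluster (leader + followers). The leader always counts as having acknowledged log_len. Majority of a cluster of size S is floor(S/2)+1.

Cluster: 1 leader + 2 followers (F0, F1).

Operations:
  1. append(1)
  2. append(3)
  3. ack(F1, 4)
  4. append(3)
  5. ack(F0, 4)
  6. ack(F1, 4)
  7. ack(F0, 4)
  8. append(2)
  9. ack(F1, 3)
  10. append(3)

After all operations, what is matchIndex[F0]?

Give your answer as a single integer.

Answer: 4

Derivation:
Op 1: append 1 -> log_len=1
Op 2: append 3 -> log_len=4
Op 3: F1 acks idx 4 -> match: F0=0 F1=4; commitIndex=4
Op 4: append 3 -> log_len=7
Op 5: F0 acks idx 4 -> match: F0=4 F1=4; commitIndex=4
Op 6: F1 acks idx 4 -> match: F0=4 F1=4; commitIndex=4
Op 7: F0 acks idx 4 -> match: F0=4 F1=4; commitIndex=4
Op 8: append 2 -> log_len=9
Op 9: F1 acks idx 3 -> match: F0=4 F1=4; commitIndex=4
Op 10: append 3 -> log_len=12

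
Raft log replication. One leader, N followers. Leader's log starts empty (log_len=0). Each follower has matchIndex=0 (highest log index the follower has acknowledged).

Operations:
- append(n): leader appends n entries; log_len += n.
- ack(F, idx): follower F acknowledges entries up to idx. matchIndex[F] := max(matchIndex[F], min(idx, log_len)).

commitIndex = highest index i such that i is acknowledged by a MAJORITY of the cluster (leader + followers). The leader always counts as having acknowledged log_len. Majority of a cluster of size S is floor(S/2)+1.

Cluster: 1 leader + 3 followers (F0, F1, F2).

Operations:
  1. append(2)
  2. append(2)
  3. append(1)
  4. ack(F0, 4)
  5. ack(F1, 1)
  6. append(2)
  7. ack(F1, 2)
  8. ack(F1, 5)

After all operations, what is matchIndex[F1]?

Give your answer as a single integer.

Op 1: append 2 -> log_len=2
Op 2: append 2 -> log_len=4
Op 3: append 1 -> log_len=5
Op 4: F0 acks idx 4 -> match: F0=4 F1=0 F2=0; commitIndex=0
Op 5: F1 acks idx 1 -> match: F0=4 F1=1 F2=0; commitIndex=1
Op 6: append 2 -> log_len=7
Op 7: F1 acks idx 2 -> match: F0=4 F1=2 F2=0; commitIndex=2
Op 8: F1 acks idx 5 -> match: F0=4 F1=5 F2=0; commitIndex=4

Answer: 5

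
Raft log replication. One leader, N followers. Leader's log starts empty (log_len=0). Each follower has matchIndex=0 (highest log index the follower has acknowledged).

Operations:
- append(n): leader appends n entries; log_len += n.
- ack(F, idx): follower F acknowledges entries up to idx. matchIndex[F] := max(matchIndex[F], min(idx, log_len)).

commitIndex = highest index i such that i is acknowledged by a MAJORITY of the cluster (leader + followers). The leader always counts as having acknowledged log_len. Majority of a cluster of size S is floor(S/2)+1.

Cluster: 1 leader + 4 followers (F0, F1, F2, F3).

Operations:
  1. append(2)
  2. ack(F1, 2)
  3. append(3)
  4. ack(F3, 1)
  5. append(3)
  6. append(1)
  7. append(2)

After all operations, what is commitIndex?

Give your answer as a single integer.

Op 1: append 2 -> log_len=2
Op 2: F1 acks idx 2 -> match: F0=0 F1=2 F2=0 F3=0; commitIndex=0
Op 3: append 3 -> log_len=5
Op 4: F3 acks idx 1 -> match: F0=0 F1=2 F2=0 F3=1; commitIndex=1
Op 5: append 3 -> log_len=8
Op 6: append 1 -> log_len=9
Op 7: append 2 -> log_len=11

Answer: 1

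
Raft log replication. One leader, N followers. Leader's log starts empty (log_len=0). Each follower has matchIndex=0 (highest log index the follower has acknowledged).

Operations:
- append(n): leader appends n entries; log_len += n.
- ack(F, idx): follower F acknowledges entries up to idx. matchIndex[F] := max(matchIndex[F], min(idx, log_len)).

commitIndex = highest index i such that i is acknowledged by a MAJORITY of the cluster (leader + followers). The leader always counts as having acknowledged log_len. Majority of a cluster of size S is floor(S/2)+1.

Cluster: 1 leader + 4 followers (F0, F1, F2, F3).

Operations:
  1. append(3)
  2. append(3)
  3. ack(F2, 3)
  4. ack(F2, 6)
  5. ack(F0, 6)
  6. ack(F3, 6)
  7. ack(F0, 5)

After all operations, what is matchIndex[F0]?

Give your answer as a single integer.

Op 1: append 3 -> log_len=3
Op 2: append 3 -> log_len=6
Op 3: F2 acks idx 3 -> match: F0=0 F1=0 F2=3 F3=0; commitIndex=0
Op 4: F2 acks idx 6 -> match: F0=0 F1=0 F2=6 F3=0; commitIndex=0
Op 5: F0 acks idx 6 -> match: F0=6 F1=0 F2=6 F3=0; commitIndex=6
Op 6: F3 acks idx 6 -> match: F0=6 F1=0 F2=6 F3=6; commitIndex=6
Op 7: F0 acks idx 5 -> match: F0=6 F1=0 F2=6 F3=6; commitIndex=6

Answer: 6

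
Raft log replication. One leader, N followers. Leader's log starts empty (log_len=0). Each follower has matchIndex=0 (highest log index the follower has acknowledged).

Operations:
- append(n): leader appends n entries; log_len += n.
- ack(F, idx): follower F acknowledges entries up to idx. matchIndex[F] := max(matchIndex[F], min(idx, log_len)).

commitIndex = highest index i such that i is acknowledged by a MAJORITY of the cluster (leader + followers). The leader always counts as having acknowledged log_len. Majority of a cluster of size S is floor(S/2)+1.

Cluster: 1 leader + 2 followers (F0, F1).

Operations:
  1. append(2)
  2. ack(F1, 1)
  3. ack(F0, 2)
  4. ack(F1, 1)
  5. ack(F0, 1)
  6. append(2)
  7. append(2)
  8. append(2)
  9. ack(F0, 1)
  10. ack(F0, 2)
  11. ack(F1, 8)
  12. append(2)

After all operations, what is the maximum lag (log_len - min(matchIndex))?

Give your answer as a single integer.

Answer: 8

Derivation:
Op 1: append 2 -> log_len=2
Op 2: F1 acks idx 1 -> match: F0=0 F1=1; commitIndex=1
Op 3: F0 acks idx 2 -> match: F0=2 F1=1; commitIndex=2
Op 4: F1 acks idx 1 -> match: F0=2 F1=1; commitIndex=2
Op 5: F0 acks idx 1 -> match: F0=2 F1=1; commitIndex=2
Op 6: append 2 -> log_len=4
Op 7: append 2 -> log_len=6
Op 8: append 2 -> log_len=8
Op 9: F0 acks idx 1 -> match: F0=2 F1=1; commitIndex=2
Op 10: F0 acks idx 2 -> match: F0=2 F1=1; commitIndex=2
Op 11: F1 acks idx 8 -> match: F0=2 F1=8; commitIndex=8
Op 12: append 2 -> log_len=10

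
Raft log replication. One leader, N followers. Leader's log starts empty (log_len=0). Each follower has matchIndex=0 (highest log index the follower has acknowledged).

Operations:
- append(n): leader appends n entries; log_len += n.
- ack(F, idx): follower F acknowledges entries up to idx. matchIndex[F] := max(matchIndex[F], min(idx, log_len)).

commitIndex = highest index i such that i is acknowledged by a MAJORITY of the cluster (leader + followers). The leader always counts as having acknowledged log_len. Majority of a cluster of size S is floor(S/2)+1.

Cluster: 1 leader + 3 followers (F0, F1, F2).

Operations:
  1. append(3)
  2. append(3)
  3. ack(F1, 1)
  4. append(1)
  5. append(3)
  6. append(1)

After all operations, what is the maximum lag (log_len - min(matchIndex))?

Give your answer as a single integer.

Answer: 11

Derivation:
Op 1: append 3 -> log_len=3
Op 2: append 3 -> log_len=6
Op 3: F1 acks idx 1 -> match: F0=0 F1=1 F2=0; commitIndex=0
Op 4: append 1 -> log_len=7
Op 5: append 3 -> log_len=10
Op 6: append 1 -> log_len=11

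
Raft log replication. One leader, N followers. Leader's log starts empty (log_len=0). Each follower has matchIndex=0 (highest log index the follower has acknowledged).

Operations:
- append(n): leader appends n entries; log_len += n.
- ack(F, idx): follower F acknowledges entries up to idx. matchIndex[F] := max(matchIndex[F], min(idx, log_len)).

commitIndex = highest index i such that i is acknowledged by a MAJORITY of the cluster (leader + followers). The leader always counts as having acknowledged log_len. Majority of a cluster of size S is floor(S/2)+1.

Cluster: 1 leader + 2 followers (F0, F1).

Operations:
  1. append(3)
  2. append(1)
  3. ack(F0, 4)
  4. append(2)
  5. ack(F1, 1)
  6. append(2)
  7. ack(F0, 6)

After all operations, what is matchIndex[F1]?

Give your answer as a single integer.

Op 1: append 3 -> log_len=3
Op 2: append 1 -> log_len=4
Op 3: F0 acks idx 4 -> match: F0=4 F1=0; commitIndex=4
Op 4: append 2 -> log_len=6
Op 5: F1 acks idx 1 -> match: F0=4 F1=1; commitIndex=4
Op 6: append 2 -> log_len=8
Op 7: F0 acks idx 6 -> match: F0=6 F1=1; commitIndex=6

Answer: 1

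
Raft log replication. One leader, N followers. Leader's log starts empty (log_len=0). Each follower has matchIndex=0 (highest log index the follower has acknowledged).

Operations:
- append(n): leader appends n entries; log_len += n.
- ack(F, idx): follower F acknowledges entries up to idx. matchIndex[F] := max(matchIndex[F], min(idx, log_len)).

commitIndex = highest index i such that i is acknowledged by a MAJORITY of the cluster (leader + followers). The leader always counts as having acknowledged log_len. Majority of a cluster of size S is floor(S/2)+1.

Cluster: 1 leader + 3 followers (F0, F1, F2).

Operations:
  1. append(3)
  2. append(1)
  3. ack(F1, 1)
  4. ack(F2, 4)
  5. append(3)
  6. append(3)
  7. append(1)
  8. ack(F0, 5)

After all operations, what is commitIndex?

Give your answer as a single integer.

Answer: 4

Derivation:
Op 1: append 3 -> log_len=3
Op 2: append 1 -> log_len=4
Op 3: F1 acks idx 1 -> match: F0=0 F1=1 F2=0; commitIndex=0
Op 4: F2 acks idx 4 -> match: F0=0 F1=1 F2=4; commitIndex=1
Op 5: append 3 -> log_len=7
Op 6: append 3 -> log_len=10
Op 7: append 1 -> log_len=11
Op 8: F0 acks idx 5 -> match: F0=5 F1=1 F2=4; commitIndex=4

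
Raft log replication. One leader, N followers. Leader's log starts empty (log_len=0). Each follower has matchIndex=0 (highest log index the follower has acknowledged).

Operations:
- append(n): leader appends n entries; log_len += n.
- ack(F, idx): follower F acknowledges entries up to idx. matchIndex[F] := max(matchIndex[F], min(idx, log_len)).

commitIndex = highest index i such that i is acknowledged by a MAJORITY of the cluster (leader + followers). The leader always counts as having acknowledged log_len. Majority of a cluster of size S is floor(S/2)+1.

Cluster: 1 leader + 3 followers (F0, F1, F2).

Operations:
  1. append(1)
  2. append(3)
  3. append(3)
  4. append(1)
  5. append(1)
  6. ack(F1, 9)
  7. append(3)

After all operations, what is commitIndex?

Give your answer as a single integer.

Answer: 0

Derivation:
Op 1: append 1 -> log_len=1
Op 2: append 3 -> log_len=4
Op 3: append 3 -> log_len=7
Op 4: append 1 -> log_len=8
Op 5: append 1 -> log_len=9
Op 6: F1 acks idx 9 -> match: F0=0 F1=9 F2=0; commitIndex=0
Op 7: append 3 -> log_len=12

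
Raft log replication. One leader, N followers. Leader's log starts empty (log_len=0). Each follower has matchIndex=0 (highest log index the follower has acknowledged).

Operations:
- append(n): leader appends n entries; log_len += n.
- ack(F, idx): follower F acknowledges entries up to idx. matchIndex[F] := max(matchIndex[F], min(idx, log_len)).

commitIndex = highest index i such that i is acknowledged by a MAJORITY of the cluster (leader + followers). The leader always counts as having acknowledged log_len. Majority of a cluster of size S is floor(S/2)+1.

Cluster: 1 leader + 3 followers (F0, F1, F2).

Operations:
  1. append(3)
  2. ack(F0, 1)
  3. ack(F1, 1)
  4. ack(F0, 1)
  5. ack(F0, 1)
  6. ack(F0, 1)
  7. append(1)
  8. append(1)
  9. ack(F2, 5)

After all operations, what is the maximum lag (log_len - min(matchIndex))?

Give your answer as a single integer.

Answer: 4

Derivation:
Op 1: append 3 -> log_len=3
Op 2: F0 acks idx 1 -> match: F0=1 F1=0 F2=0; commitIndex=0
Op 3: F1 acks idx 1 -> match: F0=1 F1=1 F2=0; commitIndex=1
Op 4: F0 acks idx 1 -> match: F0=1 F1=1 F2=0; commitIndex=1
Op 5: F0 acks idx 1 -> match: F0=1 F1=1 F2=0; commitIndex=1
Op 6: F0 acks idx 1 -> match: F0=1 F1=1 F2=0; commitIndex=1
Op 7: append 1 -> log_len=4
Op 8: append 1 -> log_len=5
Op 9: F2 acks idx 5 -> match: F0=1 F1=1 F2=5; commitIndex=1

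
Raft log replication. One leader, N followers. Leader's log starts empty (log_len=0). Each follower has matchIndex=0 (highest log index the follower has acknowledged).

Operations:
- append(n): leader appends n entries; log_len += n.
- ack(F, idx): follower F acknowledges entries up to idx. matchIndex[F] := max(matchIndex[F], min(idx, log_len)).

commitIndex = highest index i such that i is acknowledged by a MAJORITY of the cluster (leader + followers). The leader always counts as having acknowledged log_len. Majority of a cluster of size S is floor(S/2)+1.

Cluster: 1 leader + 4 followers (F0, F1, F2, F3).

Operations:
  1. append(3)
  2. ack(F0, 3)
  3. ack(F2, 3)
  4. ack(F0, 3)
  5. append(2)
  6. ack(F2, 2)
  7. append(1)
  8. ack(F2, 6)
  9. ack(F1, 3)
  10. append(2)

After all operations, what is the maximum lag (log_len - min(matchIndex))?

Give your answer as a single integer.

Op 1: append 3 -> log_len=3
Op 2: F0 acks idx 3 -> match: F0=3 F1=0 F2=0 F3=0; commitIndex=0
Op 3: F2 acks idx 3 -> match: F0=3 F1=0 F2=3 F3=0; commitIndex=3
Op 4: F0 acks idx 3 -> match: F0=3 F1=0 F2=3 F3=0; commitIndex=3
Op 5: append 2 -> log_len=5
Op 6: F2 acks idx 2 -> match: F0=3 F1=0 F2=3 F3=0; commitIndex=3
Op 7: append 1 -> log_len=6
Op 8: F2 acks idx 6 -> match: F0=3 F1=0 F2=6 F3=0; commitIndex=3
Op 9: F1 acks idx 3 -> match: F0=3 F1=3 F2=6 F3=0; commitIndex=3
Op 10: append 2 -> log_len=8

Answer: 8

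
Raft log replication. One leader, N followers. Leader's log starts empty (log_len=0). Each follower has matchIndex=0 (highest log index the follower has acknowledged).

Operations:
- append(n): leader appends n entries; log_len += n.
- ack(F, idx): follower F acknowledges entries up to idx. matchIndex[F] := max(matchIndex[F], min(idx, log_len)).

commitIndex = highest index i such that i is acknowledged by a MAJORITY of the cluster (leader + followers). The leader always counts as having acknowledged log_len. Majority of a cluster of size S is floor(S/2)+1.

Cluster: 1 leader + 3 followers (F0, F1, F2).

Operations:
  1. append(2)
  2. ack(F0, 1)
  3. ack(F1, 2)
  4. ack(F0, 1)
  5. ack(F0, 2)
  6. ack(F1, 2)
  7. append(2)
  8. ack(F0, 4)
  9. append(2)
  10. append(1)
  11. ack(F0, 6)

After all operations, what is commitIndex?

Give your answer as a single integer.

Op 1: append 2 -> log_len=2
Op 2: F0 acks idx 1 -> match: F0=1 F1=0 F2=0; commitIndex=0
Op 3: F1 acks idx 2 -> match: F0=1 F1=2 F2=0; commitIndex=1
Op 4: F0 acks idx 1 -> match: F0=1 F1=2 F2=0; commitIndex=1
Op 5: F0 acks idx 2 -> match: F0=2 F1=2 F2=0; commitIndex=2
Op 6: F1 acks idx 2 -> match: F0=2 F1=2 F2=0; commitIndex=2
Op 7: append 2 -> log_len=4
Op 8: F0 acks idx 4 -> match: F0=4 F1=2 F2=0; commitIndex=2
Op 9: append 2 -> log_len=6
Op 10: append 1 -> log_len=7
Op 11: F0 acks idx 6 -> match: F0=6 F1=2 F2=0; commitIndex=2

Answer: 2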